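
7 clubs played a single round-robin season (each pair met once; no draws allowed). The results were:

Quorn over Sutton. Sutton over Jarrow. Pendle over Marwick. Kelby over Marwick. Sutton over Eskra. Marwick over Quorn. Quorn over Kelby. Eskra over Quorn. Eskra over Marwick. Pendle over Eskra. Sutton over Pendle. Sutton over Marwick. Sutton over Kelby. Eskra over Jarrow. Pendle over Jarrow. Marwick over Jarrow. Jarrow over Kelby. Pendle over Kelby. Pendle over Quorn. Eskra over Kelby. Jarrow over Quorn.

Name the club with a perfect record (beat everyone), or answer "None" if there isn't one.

Highest win total is Sutton with 5 (out of 6 possible).
Sutton lost to Quorn, so no club went undefeated.

None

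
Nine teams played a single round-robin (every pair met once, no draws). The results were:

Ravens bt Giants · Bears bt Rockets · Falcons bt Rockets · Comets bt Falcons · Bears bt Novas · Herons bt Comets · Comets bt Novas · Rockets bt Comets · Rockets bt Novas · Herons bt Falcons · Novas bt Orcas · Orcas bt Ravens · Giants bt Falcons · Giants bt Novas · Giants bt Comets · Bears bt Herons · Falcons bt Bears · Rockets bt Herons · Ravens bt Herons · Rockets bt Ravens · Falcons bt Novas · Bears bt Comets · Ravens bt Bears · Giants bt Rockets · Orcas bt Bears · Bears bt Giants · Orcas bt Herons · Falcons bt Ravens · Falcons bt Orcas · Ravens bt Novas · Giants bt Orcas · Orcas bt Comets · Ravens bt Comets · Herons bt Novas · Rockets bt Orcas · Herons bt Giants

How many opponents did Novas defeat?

1

Novas' results: beat Orcas; lost to Bears, Falcons, Giants, Rockets, Ravens, Comets, Herons.
That is 1 win.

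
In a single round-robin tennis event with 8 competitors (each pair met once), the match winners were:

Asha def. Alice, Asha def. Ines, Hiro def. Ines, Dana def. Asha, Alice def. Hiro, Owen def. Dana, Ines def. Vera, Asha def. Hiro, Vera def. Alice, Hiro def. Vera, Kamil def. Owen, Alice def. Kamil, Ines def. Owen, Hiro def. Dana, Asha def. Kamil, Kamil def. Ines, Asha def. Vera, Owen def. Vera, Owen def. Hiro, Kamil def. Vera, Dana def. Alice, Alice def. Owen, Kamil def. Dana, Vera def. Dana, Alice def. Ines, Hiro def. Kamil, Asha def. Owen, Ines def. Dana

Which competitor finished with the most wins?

Asha

Win totals: Vera 2, Dana 2, Owen 3, Hiro 4, Alice 4, Ines 3, Asha 6, Kamil 4.
Asha leads with 6 wins (next highest: 4).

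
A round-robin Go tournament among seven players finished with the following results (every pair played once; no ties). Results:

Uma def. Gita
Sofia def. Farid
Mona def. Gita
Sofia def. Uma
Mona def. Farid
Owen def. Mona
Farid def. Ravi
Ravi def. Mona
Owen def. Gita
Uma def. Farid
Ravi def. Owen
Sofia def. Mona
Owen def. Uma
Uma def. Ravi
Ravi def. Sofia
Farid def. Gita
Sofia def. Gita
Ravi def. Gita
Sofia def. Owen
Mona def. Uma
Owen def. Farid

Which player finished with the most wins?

Win totals: Owen 4, Farid 2, Uma 3, Gita 0, Ravi 4, Sofia 5, Mona 3.
Sofia leads with 5 wins (next highest: 4).

Sofia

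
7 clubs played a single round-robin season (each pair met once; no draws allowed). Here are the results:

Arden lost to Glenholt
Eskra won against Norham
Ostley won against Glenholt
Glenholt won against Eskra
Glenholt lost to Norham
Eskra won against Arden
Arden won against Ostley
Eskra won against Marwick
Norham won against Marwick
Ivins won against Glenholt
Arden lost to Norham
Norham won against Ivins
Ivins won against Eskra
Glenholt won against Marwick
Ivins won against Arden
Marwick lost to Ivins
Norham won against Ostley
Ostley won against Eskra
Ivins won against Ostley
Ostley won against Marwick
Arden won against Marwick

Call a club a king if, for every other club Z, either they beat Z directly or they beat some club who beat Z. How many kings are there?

3

Ostley cannot reach Ivins in two steps.
Eskra reaches everyone (king).
Ivins reaches everyone (king).
Glenholt cannot reach Ivins in two steps.
Marwick cannot reach Ostley, Eskra, Ivins, Glenholt, Arden, Norham in two steps.
Arden cannot reach Ivins, Norham in two steps.
Norham reaches everyone (king).
Kings: Eskra, Ivins, Norham — 3.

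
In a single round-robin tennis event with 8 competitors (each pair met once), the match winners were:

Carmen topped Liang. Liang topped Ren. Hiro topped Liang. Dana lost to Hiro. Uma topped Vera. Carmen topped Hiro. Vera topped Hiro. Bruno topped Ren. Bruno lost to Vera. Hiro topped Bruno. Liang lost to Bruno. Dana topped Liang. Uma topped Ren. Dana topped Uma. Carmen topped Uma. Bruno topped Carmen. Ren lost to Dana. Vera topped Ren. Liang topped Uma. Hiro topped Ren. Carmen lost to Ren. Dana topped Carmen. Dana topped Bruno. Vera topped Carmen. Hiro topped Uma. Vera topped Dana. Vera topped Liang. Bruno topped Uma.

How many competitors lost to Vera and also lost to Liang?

Vera beat: Ren, Carmen, Liang, Dana, Bruno, Hiro.
Liang beat: Ren, Uma.
Both beat: Ren — 1.

1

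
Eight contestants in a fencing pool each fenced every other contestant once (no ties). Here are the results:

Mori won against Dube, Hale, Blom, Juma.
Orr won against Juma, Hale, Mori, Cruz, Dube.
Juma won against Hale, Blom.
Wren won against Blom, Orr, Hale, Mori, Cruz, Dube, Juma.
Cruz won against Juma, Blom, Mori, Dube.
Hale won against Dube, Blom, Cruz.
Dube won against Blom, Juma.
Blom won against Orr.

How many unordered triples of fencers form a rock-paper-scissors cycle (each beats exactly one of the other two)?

Win totals: Juma 2, Cruz 4, Orr 5, Blom 1, Wren 7, Dube 2, Mori 4, Hale 3.
A fencer with w wins dominates both others in C(w,2) triples; summing gives 1 + 6 + 10 + 0 + 21 + 1 + 6 + 3 = 48 transitive triples.
Total triples C(8,3) = 56, so cyclic triples = 56 − 48 = 8.

8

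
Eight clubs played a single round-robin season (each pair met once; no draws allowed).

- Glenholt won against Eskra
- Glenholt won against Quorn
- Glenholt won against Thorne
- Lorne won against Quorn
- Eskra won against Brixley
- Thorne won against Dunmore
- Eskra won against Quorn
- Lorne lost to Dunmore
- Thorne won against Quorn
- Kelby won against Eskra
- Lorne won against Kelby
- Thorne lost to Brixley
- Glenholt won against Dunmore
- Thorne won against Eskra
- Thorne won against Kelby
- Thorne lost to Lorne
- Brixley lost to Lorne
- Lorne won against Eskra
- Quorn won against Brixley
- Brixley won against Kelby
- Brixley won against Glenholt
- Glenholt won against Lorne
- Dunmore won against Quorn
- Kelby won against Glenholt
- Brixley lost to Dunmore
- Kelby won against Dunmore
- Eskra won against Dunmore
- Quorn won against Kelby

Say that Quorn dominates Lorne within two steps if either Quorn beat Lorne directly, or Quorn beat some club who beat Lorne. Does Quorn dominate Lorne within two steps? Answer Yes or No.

No

Quorn did not beat Lorne directly.
Quorn beat Kelby, Brixley, but each of them lost to Lorne. No two-step path.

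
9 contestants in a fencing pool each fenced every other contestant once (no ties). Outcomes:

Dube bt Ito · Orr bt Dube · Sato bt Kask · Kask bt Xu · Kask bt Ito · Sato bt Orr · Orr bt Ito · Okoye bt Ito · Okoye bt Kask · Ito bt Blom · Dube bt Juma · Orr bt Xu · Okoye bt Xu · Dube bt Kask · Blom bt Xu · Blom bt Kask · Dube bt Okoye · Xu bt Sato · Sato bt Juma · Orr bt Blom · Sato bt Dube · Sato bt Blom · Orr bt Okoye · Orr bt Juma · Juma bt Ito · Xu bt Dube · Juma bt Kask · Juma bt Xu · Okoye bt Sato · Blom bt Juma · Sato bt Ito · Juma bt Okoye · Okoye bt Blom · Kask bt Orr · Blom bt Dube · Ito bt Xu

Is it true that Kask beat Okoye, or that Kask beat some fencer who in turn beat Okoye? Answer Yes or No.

Yes

Kask did not beat Okoye directly.
Kask beat Orr, Ito, Xu. Of those, Orr beat Okoye.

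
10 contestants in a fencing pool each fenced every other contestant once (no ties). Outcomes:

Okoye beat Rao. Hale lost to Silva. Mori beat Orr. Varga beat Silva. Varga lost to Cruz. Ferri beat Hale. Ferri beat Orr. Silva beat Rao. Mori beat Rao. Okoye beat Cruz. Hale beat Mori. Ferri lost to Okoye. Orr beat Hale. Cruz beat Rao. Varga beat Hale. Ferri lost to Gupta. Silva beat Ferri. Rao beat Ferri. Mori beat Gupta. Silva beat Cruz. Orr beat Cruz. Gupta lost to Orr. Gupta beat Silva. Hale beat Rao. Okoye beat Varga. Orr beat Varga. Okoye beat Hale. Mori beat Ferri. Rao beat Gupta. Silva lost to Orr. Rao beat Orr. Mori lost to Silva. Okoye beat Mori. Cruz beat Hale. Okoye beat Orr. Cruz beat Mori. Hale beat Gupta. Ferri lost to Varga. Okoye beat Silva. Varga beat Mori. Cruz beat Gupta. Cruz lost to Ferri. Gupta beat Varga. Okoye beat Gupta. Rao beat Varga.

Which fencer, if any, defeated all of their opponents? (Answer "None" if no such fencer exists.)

Okoye has 9 wins out of 9 opponents — a perfect record.

Okoye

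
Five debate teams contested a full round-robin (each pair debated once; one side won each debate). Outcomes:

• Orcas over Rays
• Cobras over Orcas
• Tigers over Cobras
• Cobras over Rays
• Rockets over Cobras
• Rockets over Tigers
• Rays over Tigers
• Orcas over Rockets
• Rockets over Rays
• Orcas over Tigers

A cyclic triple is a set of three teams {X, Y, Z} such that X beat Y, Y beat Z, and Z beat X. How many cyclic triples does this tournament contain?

Of the C(5,3) = 10 triples, the cyclic ones are: {Orcas, Tigers, Cobras}; {Orcas, Cobras, Rockets}; {Rays, Tigers, Cobras}.
That is 3.

3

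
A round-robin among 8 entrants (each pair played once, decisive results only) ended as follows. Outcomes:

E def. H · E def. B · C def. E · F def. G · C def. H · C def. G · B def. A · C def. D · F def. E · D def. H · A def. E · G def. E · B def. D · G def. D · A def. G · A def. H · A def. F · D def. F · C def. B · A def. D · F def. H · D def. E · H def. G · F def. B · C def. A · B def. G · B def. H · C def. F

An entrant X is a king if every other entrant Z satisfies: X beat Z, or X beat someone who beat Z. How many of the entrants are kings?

A cannot reach C in two steps.
B cannot reach C in two steps.
C reaches everyone (king).
D cannot reach A, C in two steps.
E cannot reach C, F in two steps.
F cannot reach C in two steps.
G cannot reach A, C in two steps.
H cannot reach A, B, C, F in two steps.
Kings: C — 1.

1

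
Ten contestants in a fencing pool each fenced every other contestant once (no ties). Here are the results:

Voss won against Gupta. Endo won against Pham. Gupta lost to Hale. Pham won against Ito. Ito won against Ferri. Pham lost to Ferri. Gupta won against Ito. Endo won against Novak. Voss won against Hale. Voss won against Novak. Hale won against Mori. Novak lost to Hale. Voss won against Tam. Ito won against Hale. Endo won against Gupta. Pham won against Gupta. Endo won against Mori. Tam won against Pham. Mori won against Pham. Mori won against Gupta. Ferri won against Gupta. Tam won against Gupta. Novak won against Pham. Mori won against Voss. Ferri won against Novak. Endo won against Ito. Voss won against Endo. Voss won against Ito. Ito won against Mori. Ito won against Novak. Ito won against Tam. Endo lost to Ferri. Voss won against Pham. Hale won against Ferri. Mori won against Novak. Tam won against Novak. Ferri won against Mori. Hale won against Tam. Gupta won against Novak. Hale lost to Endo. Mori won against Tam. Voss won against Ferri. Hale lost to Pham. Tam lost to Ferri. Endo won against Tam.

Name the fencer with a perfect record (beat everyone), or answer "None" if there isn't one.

Highest win total is Voss with 8 (out of 9 possible).
Voss lost to Mori, so no fencer went undefeated.

None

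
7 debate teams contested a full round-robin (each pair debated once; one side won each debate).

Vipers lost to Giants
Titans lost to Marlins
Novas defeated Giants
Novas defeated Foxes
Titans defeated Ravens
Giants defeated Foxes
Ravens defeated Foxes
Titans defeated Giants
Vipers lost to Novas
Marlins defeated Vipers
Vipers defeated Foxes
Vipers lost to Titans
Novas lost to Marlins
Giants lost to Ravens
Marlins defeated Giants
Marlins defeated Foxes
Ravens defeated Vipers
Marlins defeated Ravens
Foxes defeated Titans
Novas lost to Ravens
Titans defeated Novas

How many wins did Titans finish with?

4

Titans' results: beat Giants, Vipers, Novas, Ravens; lost to Marlins, Foxes.
That is 4 wins.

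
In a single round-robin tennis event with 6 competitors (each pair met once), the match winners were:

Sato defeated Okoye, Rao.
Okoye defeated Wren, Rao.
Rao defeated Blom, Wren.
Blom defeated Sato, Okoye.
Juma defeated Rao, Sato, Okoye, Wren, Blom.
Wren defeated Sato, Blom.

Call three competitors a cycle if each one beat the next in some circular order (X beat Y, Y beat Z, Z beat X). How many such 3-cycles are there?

Of the C(6,3) = 20 triples, the cyclic ones are: {Sato, Rao, Wren}; {Sato, Rao, Blom}; {Sato, Wren, Okoye}; {Rao, Blom, Okoye}; {Wren, Blom, Okoye}.
That is 5.

5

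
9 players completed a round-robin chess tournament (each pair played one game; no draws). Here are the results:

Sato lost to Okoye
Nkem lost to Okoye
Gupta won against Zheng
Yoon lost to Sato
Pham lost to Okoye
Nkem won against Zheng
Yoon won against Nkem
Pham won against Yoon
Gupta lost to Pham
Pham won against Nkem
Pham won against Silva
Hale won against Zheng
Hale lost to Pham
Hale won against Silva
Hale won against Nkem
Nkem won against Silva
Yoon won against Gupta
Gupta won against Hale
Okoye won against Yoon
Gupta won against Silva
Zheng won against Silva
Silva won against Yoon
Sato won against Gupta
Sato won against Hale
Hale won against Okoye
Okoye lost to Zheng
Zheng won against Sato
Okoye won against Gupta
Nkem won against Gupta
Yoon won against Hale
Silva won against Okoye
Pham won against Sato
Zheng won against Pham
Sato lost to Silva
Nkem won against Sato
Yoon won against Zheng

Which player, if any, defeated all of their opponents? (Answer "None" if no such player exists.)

Highest win total is Pham with 6 (out of 8 possible).
Pham lost to Zheng, Okoye, so no player went undefeated.

None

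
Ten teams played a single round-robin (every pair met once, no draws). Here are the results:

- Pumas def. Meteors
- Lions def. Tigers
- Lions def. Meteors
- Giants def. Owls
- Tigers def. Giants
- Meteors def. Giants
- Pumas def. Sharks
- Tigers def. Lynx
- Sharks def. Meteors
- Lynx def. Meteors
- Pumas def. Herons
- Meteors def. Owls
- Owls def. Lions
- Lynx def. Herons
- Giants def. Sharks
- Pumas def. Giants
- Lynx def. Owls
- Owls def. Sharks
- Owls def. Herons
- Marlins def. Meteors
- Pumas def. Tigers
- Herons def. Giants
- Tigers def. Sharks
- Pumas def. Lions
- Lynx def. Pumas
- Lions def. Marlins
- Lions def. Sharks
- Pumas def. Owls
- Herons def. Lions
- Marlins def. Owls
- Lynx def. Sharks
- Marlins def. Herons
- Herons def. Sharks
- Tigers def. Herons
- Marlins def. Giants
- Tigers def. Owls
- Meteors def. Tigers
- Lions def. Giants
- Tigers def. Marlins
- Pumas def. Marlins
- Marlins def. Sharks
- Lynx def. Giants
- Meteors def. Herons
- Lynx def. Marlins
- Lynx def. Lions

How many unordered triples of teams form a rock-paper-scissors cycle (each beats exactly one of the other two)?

Win totals: Giants 2, Meteors 4, Pumas 8, Owls 3, Marlins 5, Sharks 1, Lions 5, Lynx 8, Tigers 6, Herons 3.
A team with w wins dominates both others in C(w,2) triples; summing gives 1 + 6 + 28 + 3 + 10 + 0 + 10 + 28 + 15 + 3 = 104 transitive triples.
Total triples C(10,3) = 120, so cyclic triples = 120 − 104 = 16.

16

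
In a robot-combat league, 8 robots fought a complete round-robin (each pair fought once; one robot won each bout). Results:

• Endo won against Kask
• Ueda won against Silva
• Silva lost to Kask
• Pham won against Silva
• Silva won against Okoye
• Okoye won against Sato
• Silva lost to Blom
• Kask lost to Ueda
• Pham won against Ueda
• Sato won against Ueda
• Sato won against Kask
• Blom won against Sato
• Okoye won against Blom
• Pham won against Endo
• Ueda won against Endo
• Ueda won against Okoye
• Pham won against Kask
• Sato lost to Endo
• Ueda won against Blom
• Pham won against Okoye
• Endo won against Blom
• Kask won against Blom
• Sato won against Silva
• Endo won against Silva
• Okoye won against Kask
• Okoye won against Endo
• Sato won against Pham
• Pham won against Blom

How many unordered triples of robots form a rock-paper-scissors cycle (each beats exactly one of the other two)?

11

Win totals: Sato 4, Ueda 5, Silva 1, Kask 2, Blom 2, Okoye 4, Pham 6, Endo 4.
A robot with w wins dominates both others in C(w,2) triples; summing gives 6 + 10 + 0 + 1 + 1 + 6 + 15 + 6 = 45 transitive triples.
Total triples C(8,3) = 56, so cyclic triples = 56 − 45 = 11.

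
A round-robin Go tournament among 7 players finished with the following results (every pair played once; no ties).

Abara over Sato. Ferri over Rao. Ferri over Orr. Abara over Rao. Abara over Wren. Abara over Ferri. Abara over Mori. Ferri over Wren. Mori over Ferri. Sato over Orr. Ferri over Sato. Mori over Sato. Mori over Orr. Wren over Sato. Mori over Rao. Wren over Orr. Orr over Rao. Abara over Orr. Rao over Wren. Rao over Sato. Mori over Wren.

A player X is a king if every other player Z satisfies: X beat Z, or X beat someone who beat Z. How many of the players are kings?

Orr cannot reach Ferri, Mori, Abara in two steps.
Rao cannot reach Ferri, Mori, Abara in two steps.
Ferri cannot reach Mori, Abara in two steps.
Sato cannot reach Ferri, Wren, Mori, Abara in two steps.
Wren cannot reach Ferri, Mori, Abara in two steps.
Mori cannot reach Abara in two steps.
Abara reaches everyone (king).
Kings: Abara — 1.

1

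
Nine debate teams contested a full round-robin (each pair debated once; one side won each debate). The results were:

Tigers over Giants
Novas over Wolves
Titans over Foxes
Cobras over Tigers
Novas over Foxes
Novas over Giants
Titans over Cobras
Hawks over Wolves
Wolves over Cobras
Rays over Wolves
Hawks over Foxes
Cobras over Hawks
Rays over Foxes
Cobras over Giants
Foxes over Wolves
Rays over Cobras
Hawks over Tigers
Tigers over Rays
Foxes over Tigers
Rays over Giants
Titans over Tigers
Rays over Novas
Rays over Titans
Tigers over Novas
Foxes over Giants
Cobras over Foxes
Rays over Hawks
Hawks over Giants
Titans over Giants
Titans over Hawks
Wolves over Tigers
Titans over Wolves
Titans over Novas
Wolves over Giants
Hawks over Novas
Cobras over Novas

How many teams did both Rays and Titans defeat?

Rays beat: Hawks, Novas, Foxes, Giants, Cobras, Titans, Wolves.
Titans beat: Hawks, Tigers, Novas, Foxes, Giants, Cobras, Wolves.
Both beat: Hawks, Novas, Foxes, Giants, Cobras, Wolves — 6.

6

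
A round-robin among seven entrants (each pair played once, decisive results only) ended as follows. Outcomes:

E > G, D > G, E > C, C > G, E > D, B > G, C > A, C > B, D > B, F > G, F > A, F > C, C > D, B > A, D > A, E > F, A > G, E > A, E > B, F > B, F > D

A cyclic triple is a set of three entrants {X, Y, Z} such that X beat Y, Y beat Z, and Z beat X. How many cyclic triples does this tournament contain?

0

Win totals: A 1, B 2, C 4, D 3, E 6, F 5, G 0.
An entrant with w wins dominates both others in C(w,2) triples; summing gives 0 + 1 + 6 + 3 + 15 + 10 + 0 = 35 transitive triples.
Total triples C(7,3) = 35, so cyclic triples = 35 − 35 = 0.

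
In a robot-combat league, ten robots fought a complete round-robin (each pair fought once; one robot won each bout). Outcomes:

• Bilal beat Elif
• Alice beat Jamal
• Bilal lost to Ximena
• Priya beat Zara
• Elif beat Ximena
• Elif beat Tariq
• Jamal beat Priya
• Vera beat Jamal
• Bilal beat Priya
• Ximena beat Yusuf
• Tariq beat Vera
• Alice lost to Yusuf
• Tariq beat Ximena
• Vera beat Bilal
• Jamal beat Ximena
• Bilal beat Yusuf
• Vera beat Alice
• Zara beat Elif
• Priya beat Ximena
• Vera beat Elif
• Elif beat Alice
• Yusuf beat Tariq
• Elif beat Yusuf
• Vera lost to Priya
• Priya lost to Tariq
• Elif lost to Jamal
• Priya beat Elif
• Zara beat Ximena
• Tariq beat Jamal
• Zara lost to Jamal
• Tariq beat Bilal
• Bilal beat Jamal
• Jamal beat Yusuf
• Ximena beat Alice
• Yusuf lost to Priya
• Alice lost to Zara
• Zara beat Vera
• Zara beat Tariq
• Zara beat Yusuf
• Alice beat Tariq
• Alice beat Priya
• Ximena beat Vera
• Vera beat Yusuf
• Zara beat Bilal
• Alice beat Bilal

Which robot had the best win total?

Zara

Win totals: Priya 5, Vera 5, Elif 4, Zara 7, Ximena 4, Tariq 5, Yusuf 2, Jamal 5, Bilal 4, Alice 4.
Zara leads with 7 wins (next highest: 5).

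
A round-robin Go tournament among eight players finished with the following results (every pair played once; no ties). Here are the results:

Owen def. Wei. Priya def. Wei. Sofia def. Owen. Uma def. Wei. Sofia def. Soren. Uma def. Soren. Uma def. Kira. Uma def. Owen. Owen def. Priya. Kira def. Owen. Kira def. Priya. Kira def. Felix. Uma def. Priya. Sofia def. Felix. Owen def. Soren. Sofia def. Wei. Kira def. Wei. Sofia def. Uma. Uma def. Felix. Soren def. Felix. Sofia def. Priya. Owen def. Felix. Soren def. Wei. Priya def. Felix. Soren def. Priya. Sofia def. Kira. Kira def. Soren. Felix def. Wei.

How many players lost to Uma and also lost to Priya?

Uma beat: Owen, Soren, Kira, Priya, Felix, Wei.
Priya beat: Felix, Wei.
Both beat: Felix, Wei — 2.

2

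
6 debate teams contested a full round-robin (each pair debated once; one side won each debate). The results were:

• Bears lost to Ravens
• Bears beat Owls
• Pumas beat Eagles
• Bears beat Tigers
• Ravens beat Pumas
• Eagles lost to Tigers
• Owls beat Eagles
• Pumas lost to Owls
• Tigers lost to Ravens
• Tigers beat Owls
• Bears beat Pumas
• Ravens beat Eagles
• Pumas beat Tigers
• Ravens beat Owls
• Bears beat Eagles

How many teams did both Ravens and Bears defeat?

Ravens beat: Owls, Eagles, Tigers, Bears, Pumas.
Bears beat: Owls, Eagles, Tigers, Pumas.
Both beat: Owls, Eagles, Tigers, Pumas — 4.

4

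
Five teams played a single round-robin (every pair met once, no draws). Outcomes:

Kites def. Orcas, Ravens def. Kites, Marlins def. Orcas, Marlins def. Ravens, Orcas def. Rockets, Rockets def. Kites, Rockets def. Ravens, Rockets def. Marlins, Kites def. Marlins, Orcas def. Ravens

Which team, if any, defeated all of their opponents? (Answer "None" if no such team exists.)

Highest win total is Rockets with 3 (out of 4 possible).
Rockets lost to Orcas, so no team went undefeated.

None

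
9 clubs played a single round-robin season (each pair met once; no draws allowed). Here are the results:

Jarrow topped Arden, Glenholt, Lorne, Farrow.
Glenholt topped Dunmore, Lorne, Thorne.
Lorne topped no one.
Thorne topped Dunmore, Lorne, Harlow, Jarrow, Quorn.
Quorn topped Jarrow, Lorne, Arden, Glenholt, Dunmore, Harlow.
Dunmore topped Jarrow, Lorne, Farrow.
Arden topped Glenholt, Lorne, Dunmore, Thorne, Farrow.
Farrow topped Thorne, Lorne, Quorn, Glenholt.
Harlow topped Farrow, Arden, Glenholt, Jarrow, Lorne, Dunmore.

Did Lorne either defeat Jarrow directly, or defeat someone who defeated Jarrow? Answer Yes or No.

No

Lorne did not beat Jarrow directly.
Lorne beat no one, so there is no intermediate club.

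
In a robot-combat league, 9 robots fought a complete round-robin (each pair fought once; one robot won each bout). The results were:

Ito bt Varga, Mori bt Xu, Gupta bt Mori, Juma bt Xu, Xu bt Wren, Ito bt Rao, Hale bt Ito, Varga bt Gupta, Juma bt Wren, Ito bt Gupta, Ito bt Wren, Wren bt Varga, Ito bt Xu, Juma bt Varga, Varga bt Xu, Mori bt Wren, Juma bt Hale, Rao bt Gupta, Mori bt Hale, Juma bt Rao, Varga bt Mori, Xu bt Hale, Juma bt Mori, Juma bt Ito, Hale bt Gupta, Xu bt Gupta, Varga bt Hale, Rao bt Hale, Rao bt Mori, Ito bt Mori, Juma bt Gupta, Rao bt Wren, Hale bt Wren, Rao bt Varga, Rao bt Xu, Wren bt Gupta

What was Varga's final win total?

Varga's results: beat Gupta, Mori, Xu, Hale; lost to Rao, Juma, Wren, Ito.
That is 4 wins.

4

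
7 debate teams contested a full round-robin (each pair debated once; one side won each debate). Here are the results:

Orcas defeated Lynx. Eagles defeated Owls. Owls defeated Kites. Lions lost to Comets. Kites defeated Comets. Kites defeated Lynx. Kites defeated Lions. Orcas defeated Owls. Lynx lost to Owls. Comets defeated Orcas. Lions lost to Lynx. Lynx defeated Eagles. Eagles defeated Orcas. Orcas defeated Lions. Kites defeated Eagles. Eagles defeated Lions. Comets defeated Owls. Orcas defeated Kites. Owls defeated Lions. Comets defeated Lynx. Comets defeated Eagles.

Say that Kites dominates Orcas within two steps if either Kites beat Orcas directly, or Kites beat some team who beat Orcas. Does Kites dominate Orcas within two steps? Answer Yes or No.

Kites did not beat Orcas directly.
Kites beat Lions, Comets, Eagles, Lynx. Of those, Comets beat Orcas.

Yes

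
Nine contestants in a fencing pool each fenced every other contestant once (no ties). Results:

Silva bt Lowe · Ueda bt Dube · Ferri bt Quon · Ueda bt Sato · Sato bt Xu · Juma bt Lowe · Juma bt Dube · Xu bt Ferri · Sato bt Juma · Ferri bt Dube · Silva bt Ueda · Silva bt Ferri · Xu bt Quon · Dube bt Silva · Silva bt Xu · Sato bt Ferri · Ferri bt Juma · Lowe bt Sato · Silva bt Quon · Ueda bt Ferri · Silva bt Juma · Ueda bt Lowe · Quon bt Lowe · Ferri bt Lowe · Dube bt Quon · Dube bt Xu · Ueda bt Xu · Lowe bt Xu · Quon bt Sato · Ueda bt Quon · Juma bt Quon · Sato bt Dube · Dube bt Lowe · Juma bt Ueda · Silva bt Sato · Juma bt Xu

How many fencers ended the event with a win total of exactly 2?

3

Win totals: Ferri 4, Quon 2, Dube 4, Juma 5, Xu 2, Silva 7, Sato 4, Ueda 6, Lowe 2.
Exactly 2: Quon, Xu, Lowe — 3 fencers.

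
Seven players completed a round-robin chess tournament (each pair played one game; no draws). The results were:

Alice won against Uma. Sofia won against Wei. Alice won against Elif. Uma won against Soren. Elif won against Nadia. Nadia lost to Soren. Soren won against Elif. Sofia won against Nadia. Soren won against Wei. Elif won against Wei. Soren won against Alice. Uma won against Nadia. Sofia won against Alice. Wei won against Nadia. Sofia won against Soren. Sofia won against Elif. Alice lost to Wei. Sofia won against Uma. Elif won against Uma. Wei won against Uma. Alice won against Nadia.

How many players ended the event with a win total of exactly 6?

1

Win totals: Alice 3, Uma 2, Elif 3, Wei 3, Sofia 6, Nadia 0, Soren 4.
Exactly 6: Sofia — 1 player.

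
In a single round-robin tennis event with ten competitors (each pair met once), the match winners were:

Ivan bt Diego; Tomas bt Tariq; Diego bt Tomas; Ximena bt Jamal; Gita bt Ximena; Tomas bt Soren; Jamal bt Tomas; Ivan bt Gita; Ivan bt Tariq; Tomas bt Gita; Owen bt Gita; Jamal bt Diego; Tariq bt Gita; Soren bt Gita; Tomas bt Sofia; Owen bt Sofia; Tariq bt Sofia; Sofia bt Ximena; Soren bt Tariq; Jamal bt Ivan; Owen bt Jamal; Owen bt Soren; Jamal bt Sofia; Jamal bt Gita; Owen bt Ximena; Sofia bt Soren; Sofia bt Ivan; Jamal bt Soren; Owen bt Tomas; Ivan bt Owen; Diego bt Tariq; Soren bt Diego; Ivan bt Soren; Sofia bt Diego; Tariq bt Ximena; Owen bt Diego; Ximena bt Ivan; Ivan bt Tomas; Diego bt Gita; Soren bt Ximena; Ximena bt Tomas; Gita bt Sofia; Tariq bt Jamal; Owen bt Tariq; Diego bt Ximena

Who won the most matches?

Win totals: Jamal 6, Owen 8, Ximena 3, Ivan 6, Tomas 4, Sofia 4, Gita 2, Soren 4, Tariq 4, Diego 4.
Owen leads with 8 wins (next highest: 6).

Owen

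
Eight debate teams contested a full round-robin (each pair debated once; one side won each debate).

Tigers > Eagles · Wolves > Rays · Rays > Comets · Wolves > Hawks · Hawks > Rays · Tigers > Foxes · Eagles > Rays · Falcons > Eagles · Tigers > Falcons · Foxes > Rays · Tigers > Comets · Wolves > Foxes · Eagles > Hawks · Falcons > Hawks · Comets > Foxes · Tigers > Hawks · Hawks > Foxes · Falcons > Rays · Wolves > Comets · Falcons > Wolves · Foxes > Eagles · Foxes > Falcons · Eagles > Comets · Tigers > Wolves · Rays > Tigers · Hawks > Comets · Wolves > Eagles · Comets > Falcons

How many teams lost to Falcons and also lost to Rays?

0

Falcons beat: Hawks, Eagles, Wolves, Rays.
Rays beat: Tigers, Comets.
No one was beaten by both.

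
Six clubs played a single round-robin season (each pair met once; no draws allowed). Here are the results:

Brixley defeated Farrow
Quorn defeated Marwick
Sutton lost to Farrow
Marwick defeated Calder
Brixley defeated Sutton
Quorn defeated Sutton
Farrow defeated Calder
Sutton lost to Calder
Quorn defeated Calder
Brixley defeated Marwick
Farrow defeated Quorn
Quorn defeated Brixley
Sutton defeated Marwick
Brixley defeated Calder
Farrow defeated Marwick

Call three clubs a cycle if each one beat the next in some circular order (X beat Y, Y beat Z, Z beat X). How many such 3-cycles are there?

Win totals: Brixley 4, Quorn 4, Farrow 4, Sutton 1, Marwick 1, Calder 1.
A club with w wins dominates both others in C(w,2) triples; summing gives 6 + 6 + 6 + 0 + 0 + 0 = 18 transitive triples.
Total triples C(6,3) = 20, so cyclic triples = 20 − 18 = 2.

2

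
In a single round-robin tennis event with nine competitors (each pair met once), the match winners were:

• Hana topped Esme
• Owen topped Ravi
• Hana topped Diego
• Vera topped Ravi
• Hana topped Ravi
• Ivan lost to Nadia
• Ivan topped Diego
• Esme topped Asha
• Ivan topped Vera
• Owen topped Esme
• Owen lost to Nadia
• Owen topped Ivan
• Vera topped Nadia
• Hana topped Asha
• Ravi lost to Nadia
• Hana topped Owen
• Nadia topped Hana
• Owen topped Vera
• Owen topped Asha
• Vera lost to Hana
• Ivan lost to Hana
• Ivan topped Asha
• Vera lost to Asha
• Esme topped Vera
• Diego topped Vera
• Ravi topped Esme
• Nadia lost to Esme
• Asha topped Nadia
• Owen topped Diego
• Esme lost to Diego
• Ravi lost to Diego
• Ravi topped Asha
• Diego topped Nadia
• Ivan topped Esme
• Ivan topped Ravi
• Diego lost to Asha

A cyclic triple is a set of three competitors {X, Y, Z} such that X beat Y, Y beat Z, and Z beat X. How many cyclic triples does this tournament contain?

18

Win totals: Vera 2, Nadia 4, Esme 3, Hana 7, Owen 6, Ravi 2, Ivan 5, Asha 3, Diego 4.
A competitor with w wins dominates both others in C(w,2) triples; summing gives 1 + 6 + 3 + 21 + 15 + 1 + 10 + 3 + 6 = 66 transitive triples.
Total triples C(9,3) = 84, so cyclic triples = 84 − 66 = 18.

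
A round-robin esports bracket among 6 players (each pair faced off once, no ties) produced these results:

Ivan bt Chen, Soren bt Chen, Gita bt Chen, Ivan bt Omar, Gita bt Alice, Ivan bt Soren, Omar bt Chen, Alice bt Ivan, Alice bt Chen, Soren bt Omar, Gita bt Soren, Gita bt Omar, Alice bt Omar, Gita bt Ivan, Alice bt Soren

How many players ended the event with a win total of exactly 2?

1

Win totals: Ivan 3, Omar 1, Soren 2, Alice 4, Chen 0, Gita 5.
Exactly 2: Soren — 1 player.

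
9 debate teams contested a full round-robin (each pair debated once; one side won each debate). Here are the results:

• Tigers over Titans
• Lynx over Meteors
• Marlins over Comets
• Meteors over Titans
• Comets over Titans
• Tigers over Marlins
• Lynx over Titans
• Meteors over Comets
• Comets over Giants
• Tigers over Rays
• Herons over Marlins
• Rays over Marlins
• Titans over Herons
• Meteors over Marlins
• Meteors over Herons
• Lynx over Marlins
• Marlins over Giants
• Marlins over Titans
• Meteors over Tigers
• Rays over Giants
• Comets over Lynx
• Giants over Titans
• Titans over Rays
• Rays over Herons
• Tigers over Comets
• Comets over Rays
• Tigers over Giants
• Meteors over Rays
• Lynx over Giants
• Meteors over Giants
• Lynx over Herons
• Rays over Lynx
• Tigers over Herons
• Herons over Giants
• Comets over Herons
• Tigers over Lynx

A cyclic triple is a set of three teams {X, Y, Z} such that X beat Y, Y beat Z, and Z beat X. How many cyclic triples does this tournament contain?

11

Win totals: Meteors 7, Tigers 7, Comets 5, Marlins 3, Titans 2, Giants 1, Rays 4, Lynx 5, Herons 2.
A team with w wins dominates both others in C(w,2) triples; summing gives 21 + 21 + 10 + 3 + 1 + 0 + 6 + 10 + 1 = 73 transitive triples.
Total triples C(9,3) = 84, so cyclic triples = 84 − 73 = 11.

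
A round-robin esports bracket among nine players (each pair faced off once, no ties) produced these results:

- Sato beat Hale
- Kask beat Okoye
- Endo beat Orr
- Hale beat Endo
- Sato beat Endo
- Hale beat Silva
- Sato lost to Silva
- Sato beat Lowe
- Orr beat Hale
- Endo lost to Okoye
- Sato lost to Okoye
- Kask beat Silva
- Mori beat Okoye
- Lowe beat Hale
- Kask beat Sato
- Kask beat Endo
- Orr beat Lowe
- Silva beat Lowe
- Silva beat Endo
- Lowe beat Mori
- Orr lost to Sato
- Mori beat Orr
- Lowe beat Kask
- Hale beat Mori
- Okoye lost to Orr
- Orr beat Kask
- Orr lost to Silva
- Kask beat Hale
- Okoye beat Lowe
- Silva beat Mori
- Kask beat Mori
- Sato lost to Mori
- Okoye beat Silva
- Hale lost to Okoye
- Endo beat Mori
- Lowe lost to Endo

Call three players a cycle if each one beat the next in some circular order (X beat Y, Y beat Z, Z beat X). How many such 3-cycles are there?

25

Win totals: Lowe 3, Orr 4, Silva 5, Hale 3, Sato 4, Endo 3, Kask 6, Mori 3, Okoye 5.
A player with w wins dominates both others in C(w,2) triples; summing gives 3 + 6 + 10 + 3 + 6 + 3 + 15 + 3 + 10 = 59 transitive triples.
Total triples C(9,3) = 84, so cyclic triples = 84 − 59 = 25.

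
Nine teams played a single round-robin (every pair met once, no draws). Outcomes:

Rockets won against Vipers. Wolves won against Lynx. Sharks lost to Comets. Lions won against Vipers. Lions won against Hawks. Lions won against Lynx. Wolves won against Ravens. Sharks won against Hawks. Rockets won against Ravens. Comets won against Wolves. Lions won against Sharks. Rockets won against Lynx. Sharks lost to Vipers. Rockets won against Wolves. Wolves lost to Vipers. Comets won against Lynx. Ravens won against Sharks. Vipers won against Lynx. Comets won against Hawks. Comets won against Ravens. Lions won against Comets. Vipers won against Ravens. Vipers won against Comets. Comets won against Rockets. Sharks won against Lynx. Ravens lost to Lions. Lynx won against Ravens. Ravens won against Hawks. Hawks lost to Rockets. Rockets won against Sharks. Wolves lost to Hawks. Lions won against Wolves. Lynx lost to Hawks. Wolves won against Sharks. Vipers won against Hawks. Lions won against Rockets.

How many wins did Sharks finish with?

Sharks' results: beat Lynx, Hawks; lost to Comets, Ravens, Vipers, Lions, Wolves, Rockets.
That is 2 wins.

2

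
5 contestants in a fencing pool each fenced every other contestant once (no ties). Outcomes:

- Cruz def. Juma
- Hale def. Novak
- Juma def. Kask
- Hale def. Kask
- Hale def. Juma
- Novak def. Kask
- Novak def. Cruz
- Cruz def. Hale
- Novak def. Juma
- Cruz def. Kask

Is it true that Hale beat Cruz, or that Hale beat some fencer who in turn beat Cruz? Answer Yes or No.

Hale did not beat Cruz directly.
Hale beat Juma, Novak, Kask. Of those, Novak beat Cruz.

Yes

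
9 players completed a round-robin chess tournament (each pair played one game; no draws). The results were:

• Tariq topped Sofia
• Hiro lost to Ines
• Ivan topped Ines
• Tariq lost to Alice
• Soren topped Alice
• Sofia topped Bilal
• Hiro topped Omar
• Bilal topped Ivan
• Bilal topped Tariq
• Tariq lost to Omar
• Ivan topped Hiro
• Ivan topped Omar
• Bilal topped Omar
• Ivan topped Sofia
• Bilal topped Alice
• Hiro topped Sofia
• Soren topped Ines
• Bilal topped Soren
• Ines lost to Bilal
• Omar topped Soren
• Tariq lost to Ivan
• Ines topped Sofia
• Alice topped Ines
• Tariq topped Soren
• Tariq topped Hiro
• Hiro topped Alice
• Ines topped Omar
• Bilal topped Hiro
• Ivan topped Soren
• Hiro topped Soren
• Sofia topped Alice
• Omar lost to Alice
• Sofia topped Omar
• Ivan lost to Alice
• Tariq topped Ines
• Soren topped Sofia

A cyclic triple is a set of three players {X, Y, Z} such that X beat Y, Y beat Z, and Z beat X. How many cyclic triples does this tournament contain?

20

Win totals: Hiro 4, Tariq 4, Omar 2, Ivan 6, Alice 4, Ines 3, Sofia 3, Soren 3, Bilal 7.
A player with w wins dominates both others in C(w,2) triples; summing gives 6 + 6 + 1 + 15 + 6 + 3 + 3 + 3 + 21 = 64 transitive triples.
Total triples C(9,3) = 84, so cyclic triples = 84 − 64 = 20.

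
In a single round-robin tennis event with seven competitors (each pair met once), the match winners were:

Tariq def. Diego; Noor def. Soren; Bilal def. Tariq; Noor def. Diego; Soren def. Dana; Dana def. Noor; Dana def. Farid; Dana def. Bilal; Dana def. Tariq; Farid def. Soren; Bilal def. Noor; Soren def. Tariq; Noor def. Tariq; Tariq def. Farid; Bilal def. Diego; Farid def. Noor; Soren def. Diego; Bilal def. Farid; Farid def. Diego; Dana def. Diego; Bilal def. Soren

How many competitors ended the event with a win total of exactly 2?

Win totals: Diego 0, Soren 3, Tariq 2, Farid 3, Dana 5, Noor 3, Bilal 5.
Exactly 2: Tariq — 1 competitor.

1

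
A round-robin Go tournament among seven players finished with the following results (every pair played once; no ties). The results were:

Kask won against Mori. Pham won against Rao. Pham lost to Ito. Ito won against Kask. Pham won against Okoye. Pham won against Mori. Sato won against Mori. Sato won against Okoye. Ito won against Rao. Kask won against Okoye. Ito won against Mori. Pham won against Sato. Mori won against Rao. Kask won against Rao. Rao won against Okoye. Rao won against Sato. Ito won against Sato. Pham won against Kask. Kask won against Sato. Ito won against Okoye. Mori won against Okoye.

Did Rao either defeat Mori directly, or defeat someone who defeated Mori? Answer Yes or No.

Yes

Rao did not beat Mori directly.
Rao beat Sato, Okoye. Of those, Sato beat Mori.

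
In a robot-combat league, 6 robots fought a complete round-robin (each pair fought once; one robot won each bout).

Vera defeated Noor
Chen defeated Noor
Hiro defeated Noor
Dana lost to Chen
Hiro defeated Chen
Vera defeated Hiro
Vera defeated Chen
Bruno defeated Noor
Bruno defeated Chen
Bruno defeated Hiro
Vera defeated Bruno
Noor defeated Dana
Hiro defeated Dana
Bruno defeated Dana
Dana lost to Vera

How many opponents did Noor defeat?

1

Noor's results: beat Dana; lost to Bruno, Vera, Hiro, Chen.
That is 1 win.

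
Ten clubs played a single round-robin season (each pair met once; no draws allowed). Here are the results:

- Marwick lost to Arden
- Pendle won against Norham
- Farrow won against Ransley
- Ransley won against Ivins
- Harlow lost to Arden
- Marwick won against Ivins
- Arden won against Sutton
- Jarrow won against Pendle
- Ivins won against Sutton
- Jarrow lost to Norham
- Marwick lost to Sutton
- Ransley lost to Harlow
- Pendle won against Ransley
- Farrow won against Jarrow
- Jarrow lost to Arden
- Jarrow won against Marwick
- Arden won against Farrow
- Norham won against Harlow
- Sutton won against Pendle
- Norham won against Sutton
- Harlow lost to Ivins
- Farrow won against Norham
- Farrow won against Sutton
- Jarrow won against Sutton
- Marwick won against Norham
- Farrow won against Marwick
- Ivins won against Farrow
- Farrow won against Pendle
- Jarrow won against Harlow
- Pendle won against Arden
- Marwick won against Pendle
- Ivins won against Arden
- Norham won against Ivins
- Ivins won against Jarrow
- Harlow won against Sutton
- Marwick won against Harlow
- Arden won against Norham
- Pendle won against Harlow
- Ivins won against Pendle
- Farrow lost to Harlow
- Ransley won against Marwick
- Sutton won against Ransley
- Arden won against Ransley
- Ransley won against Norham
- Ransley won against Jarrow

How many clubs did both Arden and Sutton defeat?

2

Arden beat: Ransley, Farrow, Marwick, Norham, Sutton, Jarrow, Harlow.
Sutton beat: Ransley, Marwick, Pendle.
Both beat: Ransley, Marwick — 2.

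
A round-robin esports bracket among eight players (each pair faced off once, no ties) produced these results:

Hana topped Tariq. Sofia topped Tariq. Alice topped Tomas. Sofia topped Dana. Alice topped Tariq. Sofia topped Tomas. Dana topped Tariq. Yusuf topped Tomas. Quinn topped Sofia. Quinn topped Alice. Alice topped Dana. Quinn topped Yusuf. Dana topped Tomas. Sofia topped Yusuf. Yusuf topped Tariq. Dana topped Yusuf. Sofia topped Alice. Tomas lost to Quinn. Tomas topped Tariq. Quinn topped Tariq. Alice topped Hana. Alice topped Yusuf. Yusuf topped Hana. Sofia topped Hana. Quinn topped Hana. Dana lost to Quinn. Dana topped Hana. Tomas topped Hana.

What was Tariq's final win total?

0

Tariq's results: beat no one; lost to Quinn, Tomas, Hana, Yusuf, Dana, Sofia, Alice.
That is 0 wins.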